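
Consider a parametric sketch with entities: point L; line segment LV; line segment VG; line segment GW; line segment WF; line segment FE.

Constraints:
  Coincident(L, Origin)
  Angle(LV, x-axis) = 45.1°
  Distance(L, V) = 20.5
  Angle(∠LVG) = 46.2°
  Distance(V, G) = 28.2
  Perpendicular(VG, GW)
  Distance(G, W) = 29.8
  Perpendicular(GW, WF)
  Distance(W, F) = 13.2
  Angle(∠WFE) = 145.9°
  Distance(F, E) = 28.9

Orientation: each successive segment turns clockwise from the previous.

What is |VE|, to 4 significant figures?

16.27

The perpendicularity gives WF at right angles to GW, so WF runs at 91.30°; with |WF| = 13.2, F = (-14.98, -1.151). ∠WFE = 145.9° gives FE at 57.20° from the x-axis; with |FE| = 28.9, E = (0.6737, 23.14). Then |VE| = |E − V| = 16.27.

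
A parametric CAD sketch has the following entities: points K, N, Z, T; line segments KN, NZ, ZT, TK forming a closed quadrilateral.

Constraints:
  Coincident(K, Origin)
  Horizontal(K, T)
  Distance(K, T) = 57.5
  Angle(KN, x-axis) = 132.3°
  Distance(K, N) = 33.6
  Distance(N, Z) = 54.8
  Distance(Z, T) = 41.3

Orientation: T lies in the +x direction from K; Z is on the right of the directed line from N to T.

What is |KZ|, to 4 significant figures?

21.59

Checks: |NZ| = 54.80 ✓; |ZT| = 41.30 ✓.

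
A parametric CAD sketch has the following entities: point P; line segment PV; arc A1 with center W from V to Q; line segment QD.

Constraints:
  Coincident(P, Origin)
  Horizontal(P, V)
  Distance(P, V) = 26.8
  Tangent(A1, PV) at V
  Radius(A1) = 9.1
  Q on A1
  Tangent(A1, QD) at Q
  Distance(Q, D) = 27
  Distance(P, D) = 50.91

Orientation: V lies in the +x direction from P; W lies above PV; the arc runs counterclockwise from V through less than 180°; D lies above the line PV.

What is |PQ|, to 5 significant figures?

37.036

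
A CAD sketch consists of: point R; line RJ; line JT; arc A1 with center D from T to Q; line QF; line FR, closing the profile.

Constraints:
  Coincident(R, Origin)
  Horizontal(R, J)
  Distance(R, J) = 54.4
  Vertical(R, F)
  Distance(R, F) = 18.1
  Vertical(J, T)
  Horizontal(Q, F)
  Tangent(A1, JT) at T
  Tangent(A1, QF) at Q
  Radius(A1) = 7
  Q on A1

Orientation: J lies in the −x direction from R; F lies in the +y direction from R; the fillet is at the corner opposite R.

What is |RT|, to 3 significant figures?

55.5

R is at the origin; R and J share the same y with |RJ| = 54.4 and J on the −x side, so J = (-54.4, 0.00). R and F share the same x with |RF| = 18.1 and F on the +y side, so F = (0.00, 18.1). The virtual corner opposite R is at (-54.4, 18.1). Since A1 is tangent to JT there, DT ⟂ JT and tangency of A1 to QF means the radius DQ is perpendicular to QF, with radius 7.0, so the center D sits 7.0 in from both sides at D = (-47.4, 11.1). That places the tangent points at T = (-54.4, 11.1) on JT and Q = (-47.4, 18.1) on QF. Then |RT| = |T − R| = 55.5.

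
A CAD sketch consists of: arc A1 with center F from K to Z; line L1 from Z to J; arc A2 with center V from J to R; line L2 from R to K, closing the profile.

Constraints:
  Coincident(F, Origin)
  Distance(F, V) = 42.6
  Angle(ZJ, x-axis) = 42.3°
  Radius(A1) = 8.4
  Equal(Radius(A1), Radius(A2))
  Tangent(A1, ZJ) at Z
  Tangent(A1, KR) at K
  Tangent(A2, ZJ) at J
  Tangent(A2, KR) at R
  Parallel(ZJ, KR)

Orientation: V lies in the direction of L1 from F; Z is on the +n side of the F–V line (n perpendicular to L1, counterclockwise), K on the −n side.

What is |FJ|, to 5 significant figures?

43.420

Tangency of A1 to both parallel lines with radius 8.4 puts Z and K at F ± 8.4·n: Z = (-5.6533, 6.2129), K = (5.6533, -6.2129). Equal radii place J and R the same way about V: J = V + 8.4·n = (25.855, 34.883), R = V − 8.4·n = (37.162, 22.457). Then |FJ| = |J − F| = 43.420.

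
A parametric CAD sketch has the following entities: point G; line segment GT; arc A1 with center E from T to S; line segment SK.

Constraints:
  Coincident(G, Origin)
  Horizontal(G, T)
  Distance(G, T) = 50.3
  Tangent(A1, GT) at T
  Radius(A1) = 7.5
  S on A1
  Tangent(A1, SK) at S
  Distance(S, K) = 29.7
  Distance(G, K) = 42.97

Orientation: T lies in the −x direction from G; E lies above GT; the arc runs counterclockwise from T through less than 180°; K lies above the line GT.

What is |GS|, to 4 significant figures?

43.80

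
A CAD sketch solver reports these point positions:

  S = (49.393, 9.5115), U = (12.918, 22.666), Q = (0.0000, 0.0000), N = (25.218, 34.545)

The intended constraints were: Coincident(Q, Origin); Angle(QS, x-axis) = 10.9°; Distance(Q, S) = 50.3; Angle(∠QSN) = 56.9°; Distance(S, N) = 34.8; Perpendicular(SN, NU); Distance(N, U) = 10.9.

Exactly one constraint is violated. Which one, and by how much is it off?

Distance(N, U) = 10.9 — off by 6.20.

Q = (0.00, 0.00) ✓; QS at 10.90° ✓; |QS| = 50.30 ✓; ∠QSN = 56.90° ✓; |SN| = 34.80 ✓; ∠(SN, NU) = 90.00° ✓; |NU| = 17.10 ✗.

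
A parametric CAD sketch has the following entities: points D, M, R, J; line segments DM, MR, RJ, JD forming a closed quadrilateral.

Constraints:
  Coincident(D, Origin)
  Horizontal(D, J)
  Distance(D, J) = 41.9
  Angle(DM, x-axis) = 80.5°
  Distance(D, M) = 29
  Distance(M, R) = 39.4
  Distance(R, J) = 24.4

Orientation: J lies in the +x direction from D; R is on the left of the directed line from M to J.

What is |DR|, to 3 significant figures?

50.2

Checks: |MR| = 39.40 ✓; |RJ| = 24.40 ✓.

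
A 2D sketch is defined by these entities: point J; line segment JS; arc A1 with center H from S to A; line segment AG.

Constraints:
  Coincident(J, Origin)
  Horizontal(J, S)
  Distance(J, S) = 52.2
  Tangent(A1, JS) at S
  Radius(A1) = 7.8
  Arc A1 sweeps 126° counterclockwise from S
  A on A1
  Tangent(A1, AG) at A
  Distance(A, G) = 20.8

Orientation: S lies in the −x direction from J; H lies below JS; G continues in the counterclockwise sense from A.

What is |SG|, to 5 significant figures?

29.805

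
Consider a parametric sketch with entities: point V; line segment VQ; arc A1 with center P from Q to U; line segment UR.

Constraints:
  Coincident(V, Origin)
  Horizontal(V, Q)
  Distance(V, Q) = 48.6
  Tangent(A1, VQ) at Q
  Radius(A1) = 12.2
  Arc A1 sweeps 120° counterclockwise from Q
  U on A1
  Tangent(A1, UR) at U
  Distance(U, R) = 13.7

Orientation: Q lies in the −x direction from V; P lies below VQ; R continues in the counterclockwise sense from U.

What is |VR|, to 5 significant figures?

60.389

V is at the origin; VQ is horizontal with |VQ| = 48.6 and Q on the −x side, so Q = (-48.600, 0.0000). The tangent condition forces PQ to be normal to VQ, so P = Q + (0, -12.2) = (-48.600, -12.200). On A1, Q sits at bearing 90° from P; a 120° counterclockwise sweep puts U at bearing 210°, so U = P + 12.2·(cos 210°, sin 210°) = (-59.166, -18.300). Since A1 is tangent to UR there, PU ⟂ UR, so UR runs along (−sin 210°, cos 210°); with |UR| = 13.7, R = (-52.316, -30.165). Then |VR| = |R − V| = 60.389.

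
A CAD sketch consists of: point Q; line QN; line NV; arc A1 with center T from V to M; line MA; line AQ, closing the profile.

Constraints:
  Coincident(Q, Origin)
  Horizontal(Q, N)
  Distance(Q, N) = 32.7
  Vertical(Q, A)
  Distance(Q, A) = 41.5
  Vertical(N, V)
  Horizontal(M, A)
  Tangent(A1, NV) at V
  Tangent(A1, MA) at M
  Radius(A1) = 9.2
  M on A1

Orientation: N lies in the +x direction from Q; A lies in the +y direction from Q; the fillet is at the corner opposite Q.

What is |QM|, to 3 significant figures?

47.7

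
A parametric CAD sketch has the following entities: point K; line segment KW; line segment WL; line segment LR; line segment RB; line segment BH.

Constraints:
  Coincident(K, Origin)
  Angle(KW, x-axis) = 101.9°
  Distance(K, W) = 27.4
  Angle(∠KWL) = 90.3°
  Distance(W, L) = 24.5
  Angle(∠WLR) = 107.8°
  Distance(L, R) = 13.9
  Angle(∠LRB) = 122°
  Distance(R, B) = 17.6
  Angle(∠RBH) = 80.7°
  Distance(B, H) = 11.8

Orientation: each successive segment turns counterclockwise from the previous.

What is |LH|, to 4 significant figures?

23.06

K is at the origin; KW runs at 101.9° with length 27.4, so W = (-5.650, 26.81). ∠KWL = 90.3° gives WL at -168.4° from the x-axis; with |WL| = 24.5, L = (-29.65, 21.88). ∠WLR = 107.8° gives LR at -96.20° from the x-axis; with |LR| = 13.9, R = (-31.15, 8.066). ∠LRB = 122.0° gives RB at -38.20° from the x-axis; with |RB| = 17.6, B = (-17.32, -2.818). ∠RBH = 80.7° gives BH at 61.10° from the x-axis; with |BH| = 11.8, H = (-11.62, 7.513). Then |LH| = |H − L| = 23.06.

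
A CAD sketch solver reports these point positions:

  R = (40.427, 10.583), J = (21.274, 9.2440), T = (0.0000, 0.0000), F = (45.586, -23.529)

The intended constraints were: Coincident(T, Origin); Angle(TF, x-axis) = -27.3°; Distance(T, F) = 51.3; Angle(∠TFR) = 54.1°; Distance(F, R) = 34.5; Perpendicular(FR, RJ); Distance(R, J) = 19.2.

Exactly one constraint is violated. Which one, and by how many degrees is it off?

Perpendicular(FR, RJ) — off by 4.60°.

T = (0.00, 0.00) ✓; TF at -27.30° ✓; |TF| = 51.30 ✓; ∠TFR = 54.10° ✓; |FR| = 34.50 ✓; ∠(FR, RJ) = 85.40° ✗; |RJ| = 19.20 ✓.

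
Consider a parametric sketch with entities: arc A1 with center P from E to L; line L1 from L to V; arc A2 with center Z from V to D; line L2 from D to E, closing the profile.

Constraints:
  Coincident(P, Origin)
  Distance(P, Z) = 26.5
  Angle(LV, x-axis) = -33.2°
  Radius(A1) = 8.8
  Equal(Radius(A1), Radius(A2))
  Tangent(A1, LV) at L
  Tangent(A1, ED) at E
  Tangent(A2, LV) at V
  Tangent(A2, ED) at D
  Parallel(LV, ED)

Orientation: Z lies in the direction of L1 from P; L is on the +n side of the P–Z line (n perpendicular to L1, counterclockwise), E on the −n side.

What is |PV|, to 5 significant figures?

27.923

The slot axis is L1's direction at -33.2°, so u = (cos -33.2°, sin -33.2°) = (0.83676, -0.54756) and n = (−sin -33.2°, cos -33.2°) = (0.54756, 0.83676). P is at the origin and Z lies 26.5 along u from P, so Z = 26.5·u = (22.174, -14.510). Tangency of A1 to both parallel lines with radius 8.8 puts L and E at P ± 8.8·n: L = (4.8186, 7.3635), E = (-4.8186, -7.3635). Equal radii place V and D the same way about Z: V = Z + 8.8·n = (26.993, -7.1469), D = Z − 8.8·n = (17.356, -21.874). Then |PV| = |V − P| = 27.923.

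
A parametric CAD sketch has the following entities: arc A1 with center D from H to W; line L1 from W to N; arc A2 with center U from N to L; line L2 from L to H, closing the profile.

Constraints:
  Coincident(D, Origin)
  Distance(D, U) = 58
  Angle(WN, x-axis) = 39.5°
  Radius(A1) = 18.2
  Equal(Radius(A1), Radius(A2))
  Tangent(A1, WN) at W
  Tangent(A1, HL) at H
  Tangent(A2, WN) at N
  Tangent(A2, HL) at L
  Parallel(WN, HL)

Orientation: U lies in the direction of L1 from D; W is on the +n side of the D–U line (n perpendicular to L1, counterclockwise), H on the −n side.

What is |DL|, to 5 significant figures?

60.788

The slot axis is L1's direction at 39.5°, so u = (cos 39.5°, sin 39.5°) = (0.77162, 0.63608) and n = (−sin 39.5°, cos 39.5°) = (-0.63608, 0.77162). D is at the origin and U lies 58.0 along u from D, so U = 58.0·u = (44.754, 36.893). Tangency of A1 to both parallel lines with radius 18.2 puts W and H at D ± 18.2·n: W = (-11.577, 14.044), H = (11.577, -14.044). Equal radii place N and L the same way about U: N = U + 18.2·n = (33.178, 50.936), L = U − 18.2·n = (56.331, 22.849). Then |DL| = |L − D| = 60.788.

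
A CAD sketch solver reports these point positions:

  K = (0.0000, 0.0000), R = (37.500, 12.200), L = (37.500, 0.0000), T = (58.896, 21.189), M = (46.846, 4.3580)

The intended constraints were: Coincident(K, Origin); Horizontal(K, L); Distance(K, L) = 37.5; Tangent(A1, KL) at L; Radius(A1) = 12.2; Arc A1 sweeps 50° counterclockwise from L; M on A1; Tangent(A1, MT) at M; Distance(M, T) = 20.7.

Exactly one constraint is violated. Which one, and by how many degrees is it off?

Tangent(A1, MT) at M — off by 4.40°.

K = (0.00, 0.00) ✓; K.y = 0.00, L.y = 0.00 ✓; |KL| = 37.50 ✓; ∠(RL, LK) = 90.00° ✓; |RL| = 12.20 ✓; bearing(R→M) − bearing(R→L) = 50.00° ✓; |RM| = 12.20 ✓; ∠(RM, MT) = 85.60° ✗; |MT| = 20.70 ✓.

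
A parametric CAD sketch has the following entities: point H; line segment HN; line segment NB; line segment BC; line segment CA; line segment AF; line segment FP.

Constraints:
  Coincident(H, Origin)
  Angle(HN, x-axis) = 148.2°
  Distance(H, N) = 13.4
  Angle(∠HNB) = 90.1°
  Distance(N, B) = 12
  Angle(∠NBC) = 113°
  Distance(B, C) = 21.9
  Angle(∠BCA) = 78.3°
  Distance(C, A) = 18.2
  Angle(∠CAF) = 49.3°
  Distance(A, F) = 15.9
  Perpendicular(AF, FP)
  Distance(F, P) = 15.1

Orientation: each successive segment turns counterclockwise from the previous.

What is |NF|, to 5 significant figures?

14.424

H is at the origin; HN runs at 148.2° with length 13.4, so N = (-11.389, 7.0612). ∠HNB = 90.1° gives NB at -121.90° from the x-axis; with |NB| = 12.0, B = (-17.730, -3.1265). ∠NBC = 113.0° gives BC at -54.900° from the x-axis; with |BC| = 21.9, C = (-5.1372, -21.044). ∠BCA = 78.3° gives CA at 46.800° from the x-axis; with |CA| = 18.2, A = (7.3216, -7.7767). ∠CAF = 49.3° gives AF at 177.50° from the x-axis; with |AF| = 15.9, F = (-8.5633, -7.0832). Then |NF| = |F − N| = 14.424.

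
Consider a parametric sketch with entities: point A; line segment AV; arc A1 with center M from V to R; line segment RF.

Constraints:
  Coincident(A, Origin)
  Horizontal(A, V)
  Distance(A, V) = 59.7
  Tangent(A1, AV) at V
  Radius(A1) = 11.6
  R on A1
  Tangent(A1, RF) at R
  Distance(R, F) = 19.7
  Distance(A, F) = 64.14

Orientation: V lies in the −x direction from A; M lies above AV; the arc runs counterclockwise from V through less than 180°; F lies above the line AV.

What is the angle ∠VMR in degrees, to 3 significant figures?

107°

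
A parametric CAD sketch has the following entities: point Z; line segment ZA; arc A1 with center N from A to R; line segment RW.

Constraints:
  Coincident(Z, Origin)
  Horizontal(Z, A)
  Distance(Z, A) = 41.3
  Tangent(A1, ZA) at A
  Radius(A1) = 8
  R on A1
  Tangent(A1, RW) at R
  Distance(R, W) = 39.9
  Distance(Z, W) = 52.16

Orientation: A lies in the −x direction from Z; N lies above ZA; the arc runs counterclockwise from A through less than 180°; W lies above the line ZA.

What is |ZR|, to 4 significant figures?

34.07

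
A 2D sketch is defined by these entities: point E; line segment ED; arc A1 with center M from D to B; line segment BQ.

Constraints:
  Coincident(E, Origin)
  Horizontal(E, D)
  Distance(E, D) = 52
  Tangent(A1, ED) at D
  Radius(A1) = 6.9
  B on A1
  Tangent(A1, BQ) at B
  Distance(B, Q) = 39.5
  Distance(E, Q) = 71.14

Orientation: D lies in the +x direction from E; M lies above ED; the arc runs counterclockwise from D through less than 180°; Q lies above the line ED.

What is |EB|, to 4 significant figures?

59.36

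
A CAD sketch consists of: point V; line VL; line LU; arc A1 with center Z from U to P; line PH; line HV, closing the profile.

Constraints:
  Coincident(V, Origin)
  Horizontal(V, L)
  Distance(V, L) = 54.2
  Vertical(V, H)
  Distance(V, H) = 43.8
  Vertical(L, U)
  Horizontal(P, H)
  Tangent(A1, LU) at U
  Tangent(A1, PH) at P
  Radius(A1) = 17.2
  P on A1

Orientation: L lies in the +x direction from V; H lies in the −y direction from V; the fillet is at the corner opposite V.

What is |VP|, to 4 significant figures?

57.34

V is at the origin; V and L share the same y with |VL| = 54.2 and L on the +x side, so L = (54.20, 0.000). V and H share the same x with |VH| = 43.8 and H on the −y side, so H = (0.000, -43.80). The virtual corner opposite V is at (54.20, -43.80). Tangency of A1 to LU means the radius ZU is perpendicular to LU and A1 meets PH tangentially, so ZP is at right angles to PH, with radius 17.2, so the center Z sits 17.2 in from both sides at Z = (37.00, -26.60). That places the tangent points at U = (54.20, -26.60) on LU and P = (37.00, -43.80) on PH. Then |VP| = |P − V| = 57.34.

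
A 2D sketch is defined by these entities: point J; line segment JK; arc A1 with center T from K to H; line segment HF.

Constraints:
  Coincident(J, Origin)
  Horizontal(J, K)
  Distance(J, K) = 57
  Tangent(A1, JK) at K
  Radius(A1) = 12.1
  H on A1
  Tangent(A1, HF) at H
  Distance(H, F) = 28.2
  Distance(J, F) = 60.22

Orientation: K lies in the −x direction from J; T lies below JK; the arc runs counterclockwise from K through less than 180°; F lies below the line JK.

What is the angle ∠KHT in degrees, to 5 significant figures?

21.665°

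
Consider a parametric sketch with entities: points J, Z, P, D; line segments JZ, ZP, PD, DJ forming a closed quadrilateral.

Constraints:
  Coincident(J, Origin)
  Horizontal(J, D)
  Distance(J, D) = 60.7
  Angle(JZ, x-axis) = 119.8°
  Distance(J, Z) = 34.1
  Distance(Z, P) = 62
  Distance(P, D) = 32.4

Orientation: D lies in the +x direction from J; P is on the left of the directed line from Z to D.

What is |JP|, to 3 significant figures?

53.2

Checks: |ZP| = 62.00 ✓; |PD| = 32.40 ✓.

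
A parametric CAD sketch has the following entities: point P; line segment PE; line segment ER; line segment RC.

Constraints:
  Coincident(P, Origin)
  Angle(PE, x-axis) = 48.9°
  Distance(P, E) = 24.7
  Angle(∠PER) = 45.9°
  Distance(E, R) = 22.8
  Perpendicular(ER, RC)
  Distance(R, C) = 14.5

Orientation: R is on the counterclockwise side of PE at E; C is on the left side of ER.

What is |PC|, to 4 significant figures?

6.478

P is at the origin; PE runs at 48.9° with length 24.7, so E = 24.7·(cos 48.9°, sin 48.9°) = (16.24, 18.61). ∠PER = 45.9°, so ER runs at 48.9° + (180° − 45.9°) = 183.0° from the x-axis; with |ER| = 22.8, R = E + 22.8·(cos 183.0°, sin 183.0°) = (-6.532, 17.42). The perpendicularity gives RC at right angles to ER; with |RC| = 14.5 on the left of ER, C = R + 14.5·(0.05234, -0.9986) = (-5.773, 2.940). Then |PC| = |C − P| = 6.478.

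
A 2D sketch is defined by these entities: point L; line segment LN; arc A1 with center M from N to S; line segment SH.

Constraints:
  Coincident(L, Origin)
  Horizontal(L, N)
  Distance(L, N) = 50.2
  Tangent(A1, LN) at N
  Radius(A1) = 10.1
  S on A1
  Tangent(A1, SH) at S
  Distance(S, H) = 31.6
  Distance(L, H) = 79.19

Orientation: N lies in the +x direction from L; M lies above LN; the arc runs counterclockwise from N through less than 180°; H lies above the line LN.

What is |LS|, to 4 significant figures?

60.10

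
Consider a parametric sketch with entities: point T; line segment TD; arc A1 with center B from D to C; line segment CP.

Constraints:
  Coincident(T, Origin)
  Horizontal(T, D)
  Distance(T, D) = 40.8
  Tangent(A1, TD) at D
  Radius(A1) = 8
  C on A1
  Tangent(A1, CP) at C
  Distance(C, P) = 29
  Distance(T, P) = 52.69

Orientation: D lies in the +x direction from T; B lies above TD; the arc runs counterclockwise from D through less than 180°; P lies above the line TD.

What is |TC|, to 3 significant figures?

49.4

Checks: T = (0.00, 0.00) ✓; |BC| = 8.000 ✓; ∠(BC, CP) = 90.00° ✓; |CP| = 29.00 ✓; |TP| = 52.69 ✓.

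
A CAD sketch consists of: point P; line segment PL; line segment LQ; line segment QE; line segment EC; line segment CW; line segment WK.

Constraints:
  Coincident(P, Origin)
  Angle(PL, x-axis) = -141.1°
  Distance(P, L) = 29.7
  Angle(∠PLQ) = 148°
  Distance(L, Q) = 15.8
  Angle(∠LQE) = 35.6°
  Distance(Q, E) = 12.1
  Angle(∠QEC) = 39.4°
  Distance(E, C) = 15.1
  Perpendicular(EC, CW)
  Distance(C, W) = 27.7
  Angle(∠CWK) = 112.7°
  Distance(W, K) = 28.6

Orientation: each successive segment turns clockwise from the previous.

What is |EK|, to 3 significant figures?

40.3

P is at the origin; PL runs at -141.1° with length 29.7, so L = (-23.1, -18.7). ∠PLQ = 148.0° gives LQ at -173° from the x-axis; with |LQ| = 15.8, Q = (-38.8, -20.5). ∠LQE = 35.6° gives QE at 42.5° from the x-axis; with |QE| = 12.1, E = (-29.9, -12.4). ∠QEC = 39.4° gives EC at -98.1° from the x-axis; with |EC| = 15.1, C = (-32.0, -27.3). EC is perpendicular to CW, so CW runs at 172°; with |CW| = 27.7, W = (-59.4, -23.4). ∠CWK = 112.7° gives WK at 105° from the x-axis; with |WK| = 28.6, K = (-66.6, 4.26). Then |EK| = |K − E| = 40.3.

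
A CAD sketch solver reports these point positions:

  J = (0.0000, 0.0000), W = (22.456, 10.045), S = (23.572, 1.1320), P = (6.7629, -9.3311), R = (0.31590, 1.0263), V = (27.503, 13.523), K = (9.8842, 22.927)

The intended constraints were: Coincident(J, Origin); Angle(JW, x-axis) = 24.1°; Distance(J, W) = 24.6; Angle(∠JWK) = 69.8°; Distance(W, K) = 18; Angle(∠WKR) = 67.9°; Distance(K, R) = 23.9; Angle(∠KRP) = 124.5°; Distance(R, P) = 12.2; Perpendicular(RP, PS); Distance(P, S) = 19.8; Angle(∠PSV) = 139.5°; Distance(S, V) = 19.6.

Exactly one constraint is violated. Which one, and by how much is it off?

Distance(S, V) = 19.6 — off by 6.60.

J = (0.00, 0.00) ✓; JW at 24.10° ✓; |JW| = 24.60 ✓; ∠JWK = 69.80° ✓; |WK| = 18.00 ✓; ∠WKR = 67.90° ✓; |KR| = 23.90 ✓; ∠KRP = 124.5° ✓; |RP| = 12.20 ✓; ∠(RP, PS) = 90.00° ✓; |PS| = 19.80 ✓; ∠PSV = 139.5° ✓; |SV| = 13.00 ✗.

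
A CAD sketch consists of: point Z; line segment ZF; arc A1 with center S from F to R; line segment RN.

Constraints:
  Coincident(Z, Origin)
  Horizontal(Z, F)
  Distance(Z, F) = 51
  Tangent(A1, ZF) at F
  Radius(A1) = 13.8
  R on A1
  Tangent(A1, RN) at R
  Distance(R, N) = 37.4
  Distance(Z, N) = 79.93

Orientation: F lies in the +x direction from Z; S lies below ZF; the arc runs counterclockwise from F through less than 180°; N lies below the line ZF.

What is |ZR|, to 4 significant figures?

44.94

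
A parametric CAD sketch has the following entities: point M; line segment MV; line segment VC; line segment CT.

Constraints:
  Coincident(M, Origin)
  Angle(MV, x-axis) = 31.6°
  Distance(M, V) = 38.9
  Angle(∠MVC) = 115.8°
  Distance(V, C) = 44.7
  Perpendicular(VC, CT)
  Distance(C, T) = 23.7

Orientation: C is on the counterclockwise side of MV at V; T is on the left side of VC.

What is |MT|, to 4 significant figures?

62.66

M is at the origin; MV runs at 31.6° with length 38.9, so V = 38.9·(cos 31.6°, sin 31.6°) = (33.13, 20.38). ∠MVC = 115.8°, so VC runs at 31.6° + (180° − 115.8°) = 95.80° from the x-axis; with |VC| = 44.7, C = V + 44.7·(cos 95.80°, sin 95.80°) = (28.61, 64.85). VC ⟂ CT; with |CT| = 23.7 on the left of VC, T = C + 23.7·(-0.9949, -0.1011) = (5.036, 62.46). Then |MT| = |T − M| = 62.66.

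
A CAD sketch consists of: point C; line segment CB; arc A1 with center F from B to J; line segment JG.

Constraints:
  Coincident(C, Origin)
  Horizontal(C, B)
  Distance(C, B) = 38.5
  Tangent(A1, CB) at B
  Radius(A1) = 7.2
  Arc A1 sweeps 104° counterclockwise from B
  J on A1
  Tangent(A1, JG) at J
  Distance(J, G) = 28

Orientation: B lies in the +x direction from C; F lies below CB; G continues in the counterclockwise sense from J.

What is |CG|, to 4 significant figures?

52.63

C is at the origin; C and B share the same y with |CB| = 38.5 and B on the +x side, so B = (38.50, 0.000). Tangency of A1 to CB means the radius FB is perpendicular to CB, so F = B + (0, -7.2) = (38.50, -7.200). On A1, B sits at bearing 90° from F; a 104° counterclockwise sweep puts J at bearing 194°, so J = F + 7.2·(cos 194°, sin 194°) = (31.51, -8.942). Tangency of A1 to JG means the radius FJ is perpendicular to JG, so JG runs along (−sin 194°, cos 194°); with |JG| = 28.0, G = (38.29, -36.11). Then |CG| = |G − C| = 52.63.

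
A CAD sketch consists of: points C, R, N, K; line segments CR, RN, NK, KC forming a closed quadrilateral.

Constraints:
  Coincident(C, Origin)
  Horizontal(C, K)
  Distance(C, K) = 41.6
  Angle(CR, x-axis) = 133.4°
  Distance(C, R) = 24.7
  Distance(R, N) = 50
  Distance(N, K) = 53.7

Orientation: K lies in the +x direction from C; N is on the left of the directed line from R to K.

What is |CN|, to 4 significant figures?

54.28

C is at the origin; C and K share the same y with |CK| = 41.6 and K in +x, so K = (41.6, 0). CR runs at 133.4° with |CR| = 24.7, so R = (-16.97, 17.95). N is determined by |RN| = 50.0 and |NK| = 53.7 together: it lies at the intersection of circle(R, 50.0) and circle(K, 53.7). With |RK| = 61.26, the foot of the radical line on RK is 27.50 from R and the perpendicular offset is √(50.0² − 27.50²) = 41.76. Taking the left-of-RK solution: N = (21.55, 49.82).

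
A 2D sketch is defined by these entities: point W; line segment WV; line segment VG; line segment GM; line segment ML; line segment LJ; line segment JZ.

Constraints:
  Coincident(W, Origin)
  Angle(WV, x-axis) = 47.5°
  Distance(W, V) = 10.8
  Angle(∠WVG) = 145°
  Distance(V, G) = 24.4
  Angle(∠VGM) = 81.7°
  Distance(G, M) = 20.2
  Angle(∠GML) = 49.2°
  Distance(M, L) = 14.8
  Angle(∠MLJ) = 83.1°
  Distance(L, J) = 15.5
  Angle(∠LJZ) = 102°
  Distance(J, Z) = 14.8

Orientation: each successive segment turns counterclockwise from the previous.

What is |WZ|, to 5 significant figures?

44.338

W is at the origin; WV runs at 47.5° with length 10.8, so V = (7.2964, 7.9626). ∠WVG = 145.0° gives VG at 82.500° from the x-axis; with |VG| = 24.4, G = (10.481, 32.154). ∠VGM = 81.7° gives GM at -179.20° from the x-axis; with |GM| = 20.2, M = (-9.7168, 31.872). ∠GML = 49.2° gives ML at -48.400° from the x-axis; with |ML| = 14.8, L = (0.10929, 20.804). ∠MLJ = 83.1° gives LJ at 48.500° from the x-axis; with |LJ| = 15.5, J = (10.380, 32.413). ∠LJZ = 102.0° gives JZ at 126.50° from the x-axis; with |JZ| = 14.8, Z = (1.5765, 44.310). Then |WZ| = |Z − W| = 44.338.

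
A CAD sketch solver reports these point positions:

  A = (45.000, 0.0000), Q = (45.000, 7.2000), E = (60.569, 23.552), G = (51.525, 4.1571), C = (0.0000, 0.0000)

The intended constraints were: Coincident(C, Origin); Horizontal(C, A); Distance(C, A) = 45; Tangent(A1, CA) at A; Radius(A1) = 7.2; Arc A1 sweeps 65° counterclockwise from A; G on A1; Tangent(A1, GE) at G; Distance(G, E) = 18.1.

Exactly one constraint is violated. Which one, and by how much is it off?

Distance(G, E) = 18.1 — off by 3.30.

C = (0.00, 0.00) ✓; C.y = 0.00, A.y = 0.00 ✓; |CA| = 45.00 ✓; ∠(QA, AC) = 90.00° ✓; |QA| = 7.200 ✓; bearing(Q→G) − bearing(Q→A) = 65.00° ✓; |QG| = 7.200 ✓; ∠(QG, GE) = 90.00° ✓; |GE| = 21.40 ✗.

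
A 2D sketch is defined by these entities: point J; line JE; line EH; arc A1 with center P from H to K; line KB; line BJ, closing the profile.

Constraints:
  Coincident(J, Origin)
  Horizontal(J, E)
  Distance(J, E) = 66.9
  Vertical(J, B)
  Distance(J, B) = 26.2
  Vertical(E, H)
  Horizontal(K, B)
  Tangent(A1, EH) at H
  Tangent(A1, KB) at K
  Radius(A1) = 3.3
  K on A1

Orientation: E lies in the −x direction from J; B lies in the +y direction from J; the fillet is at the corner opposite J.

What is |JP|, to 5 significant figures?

67.597

J is at the origin; J and E share the same y with |JE| = 66.9 and E on the −x side, so E = (-66.900, 0.0000). J and B share the same x with |JB| = 26.2 and B on the +y side, so B = (0.0000, 26.200). The virtual corner opposite J is at (-66.900, 26.200). A1 meets EH tangentially, so PH is at right angles to EH and A1 meets KB tangentially, so PK is at right angles to KB, with radius 3.3, so the center P sits 3.3 in from both sides at P = (-63.600, 22.900). Then |JP| = |P − J| = 67.597.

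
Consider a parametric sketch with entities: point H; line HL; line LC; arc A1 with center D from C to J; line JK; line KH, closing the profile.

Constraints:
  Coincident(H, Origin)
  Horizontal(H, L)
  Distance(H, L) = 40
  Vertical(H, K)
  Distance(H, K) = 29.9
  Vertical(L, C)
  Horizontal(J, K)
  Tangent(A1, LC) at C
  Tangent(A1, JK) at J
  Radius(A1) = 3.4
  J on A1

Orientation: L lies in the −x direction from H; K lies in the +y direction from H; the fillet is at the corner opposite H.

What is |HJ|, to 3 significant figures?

47.3

H is at the origin; H and L share the same y with |HL| = 40.0 and L on the −x side, so L = (-40.0, 0.00). H and K share the same x with |HK| = 29.9 and K on the +y side, so K = (0.00, 29.9). The virtual corner opposite H is at (-40.0, 29.9). The tangent condition forces DC to be normal to LC and tangency of A1 to JK means the radius DJ is perpendicular to JK, with radius 3.4, so the center D sits 3.4 in from both sides at D = (-36.6, 26.5). That places the tangent points at C = (-40.0, 26.5) on LC and J = (-36.6, 29.9) on JK. Then |HJ| = |J − H| = 47.3.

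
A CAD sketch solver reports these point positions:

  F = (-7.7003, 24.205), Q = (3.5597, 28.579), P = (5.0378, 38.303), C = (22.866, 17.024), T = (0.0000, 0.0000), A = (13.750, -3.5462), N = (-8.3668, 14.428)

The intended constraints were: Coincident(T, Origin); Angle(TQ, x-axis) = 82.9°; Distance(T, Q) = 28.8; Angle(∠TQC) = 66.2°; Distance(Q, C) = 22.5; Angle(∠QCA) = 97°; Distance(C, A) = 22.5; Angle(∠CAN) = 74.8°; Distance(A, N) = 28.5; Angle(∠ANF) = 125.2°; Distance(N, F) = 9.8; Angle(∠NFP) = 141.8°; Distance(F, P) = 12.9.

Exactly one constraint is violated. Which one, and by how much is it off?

Distance(F, P) = 12.9 — off by 6.10.

T = (0.00, 0.00) ✓; TQ at 82.90° ✓; |TQ| = 28.80 ✓; ∠TQC = 66.20° ✓; |QC| = 22.50 ✓; ∠QCA = 97.00° ✓; |CA| = 22.50 ✓; ∠CAN = 74.80° ✓; |AN| = 28.50 ✓; ∠ANF = 125.2° ✓; |NF| = 9.800 ✓; ∠NFP = 141.8° ✓; |FP| = 19.00 ✗.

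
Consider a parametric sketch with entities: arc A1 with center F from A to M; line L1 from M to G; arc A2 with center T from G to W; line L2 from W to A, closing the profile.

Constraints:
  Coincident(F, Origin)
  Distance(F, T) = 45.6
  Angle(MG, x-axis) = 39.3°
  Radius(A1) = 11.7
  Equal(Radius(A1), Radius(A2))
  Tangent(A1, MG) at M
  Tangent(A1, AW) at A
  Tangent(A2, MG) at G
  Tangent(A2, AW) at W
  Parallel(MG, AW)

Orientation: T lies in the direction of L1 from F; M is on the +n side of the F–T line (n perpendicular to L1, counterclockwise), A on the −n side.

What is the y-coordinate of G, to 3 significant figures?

37.9

The slot axis is L1's direction at 39.3°, so u = (cos 39.3°, sin 39.3°) = (0.774, 0.633) and n = (−sin 39.3°, cos 39.3°) = (-0.633, 0.774). F is at the origin and T lies 45.6 along u from F, so T = 45.6·u = (35.3, 28.9). Tangency of A1 to both parallel lines with radius 11.7 puts M and A at F ± 11.7·n: M = (-7.41, 9.05), A = (7.41, -9.05). Equal radii place G and W the same way about T: G = T + 11.7·n = (27.9, 37.9), W = T − 11.7·n = (42.7, 19.8). So G.y = 37.9.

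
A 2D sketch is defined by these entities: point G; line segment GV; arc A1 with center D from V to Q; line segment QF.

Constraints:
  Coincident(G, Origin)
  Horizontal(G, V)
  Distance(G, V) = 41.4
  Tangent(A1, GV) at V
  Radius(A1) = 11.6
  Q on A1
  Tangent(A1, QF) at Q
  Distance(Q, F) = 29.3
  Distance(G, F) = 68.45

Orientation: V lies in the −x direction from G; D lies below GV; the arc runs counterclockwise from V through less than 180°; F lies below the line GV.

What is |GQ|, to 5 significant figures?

53.968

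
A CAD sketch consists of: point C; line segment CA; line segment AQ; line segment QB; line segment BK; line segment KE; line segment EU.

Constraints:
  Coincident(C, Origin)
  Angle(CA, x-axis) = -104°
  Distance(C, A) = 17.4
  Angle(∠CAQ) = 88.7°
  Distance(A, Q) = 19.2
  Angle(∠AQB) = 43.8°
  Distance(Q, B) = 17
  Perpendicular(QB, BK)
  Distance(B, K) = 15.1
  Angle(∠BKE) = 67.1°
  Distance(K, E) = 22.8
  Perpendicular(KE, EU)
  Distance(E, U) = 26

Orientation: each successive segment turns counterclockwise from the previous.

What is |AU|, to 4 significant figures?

31.96

C is at the origin; CA runs at -104.0° with length 17.4, so A = (-4.209, -16.88). ∠CAQ = 88.7° gives AQ at -12.70° from the x-axis; with |AQ| = 19.2, Q = (14.52, -21.10). ∠AQB = 43.8° gives QB at 123.5° from the x-axis; with |QB| = 17.0, B = (5.138, -6.928). QB ⟂ BK, so BK runs at -146.5°; with |BK| = 15.1, K = (-7.454, -15.26). ∠BKE = 67.1° gives KE at -33.60° from the x-axis; with |KE| = 22.8, E = (11.54, -27.88). The perpendicularity gives EU at right angles to KE, so EU runs at 56.40°; with |EU| = 26.0, U = (25.93, -6.224). Then |AU| = |U − A| = 31.96.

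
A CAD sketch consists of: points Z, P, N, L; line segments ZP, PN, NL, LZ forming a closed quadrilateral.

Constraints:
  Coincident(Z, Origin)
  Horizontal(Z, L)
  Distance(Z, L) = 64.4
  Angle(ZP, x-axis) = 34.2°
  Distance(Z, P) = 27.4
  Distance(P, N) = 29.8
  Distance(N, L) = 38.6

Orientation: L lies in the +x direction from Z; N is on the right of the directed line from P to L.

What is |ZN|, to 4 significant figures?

31.57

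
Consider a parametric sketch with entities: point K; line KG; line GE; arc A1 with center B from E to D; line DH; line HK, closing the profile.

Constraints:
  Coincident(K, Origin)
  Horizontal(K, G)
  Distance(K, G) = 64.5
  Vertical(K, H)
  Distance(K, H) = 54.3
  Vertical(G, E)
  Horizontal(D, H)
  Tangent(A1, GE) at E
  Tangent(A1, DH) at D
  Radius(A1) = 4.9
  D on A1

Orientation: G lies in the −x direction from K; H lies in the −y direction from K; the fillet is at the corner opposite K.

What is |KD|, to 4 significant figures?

80.63

The virtual corner opposite K is at (-64.50, -54.30). Tangency of A1 to GE means the radius BE is perpendicular to GE and tangency of A1 to DH means the radius BD is perpendicular to DH, with radius 4.9, so the center B sits 4.9 in from both sides at B = (-59.60, -49.40). That places the tangent points at E = (-64.50, -49.40) on GE and D = (-59.60, -54.30) on DH. Then |KD| = |D − K| = 80.63.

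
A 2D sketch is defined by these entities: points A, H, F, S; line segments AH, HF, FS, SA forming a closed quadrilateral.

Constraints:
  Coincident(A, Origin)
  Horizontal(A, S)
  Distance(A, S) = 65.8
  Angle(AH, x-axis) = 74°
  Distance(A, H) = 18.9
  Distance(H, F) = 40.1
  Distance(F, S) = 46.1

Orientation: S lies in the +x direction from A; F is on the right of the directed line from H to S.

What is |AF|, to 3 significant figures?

29.2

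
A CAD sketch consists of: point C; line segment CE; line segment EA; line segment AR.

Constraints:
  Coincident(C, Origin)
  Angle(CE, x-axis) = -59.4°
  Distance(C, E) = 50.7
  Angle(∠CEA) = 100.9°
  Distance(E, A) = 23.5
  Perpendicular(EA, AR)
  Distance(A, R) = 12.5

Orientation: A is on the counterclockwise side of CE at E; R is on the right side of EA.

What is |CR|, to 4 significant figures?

70.53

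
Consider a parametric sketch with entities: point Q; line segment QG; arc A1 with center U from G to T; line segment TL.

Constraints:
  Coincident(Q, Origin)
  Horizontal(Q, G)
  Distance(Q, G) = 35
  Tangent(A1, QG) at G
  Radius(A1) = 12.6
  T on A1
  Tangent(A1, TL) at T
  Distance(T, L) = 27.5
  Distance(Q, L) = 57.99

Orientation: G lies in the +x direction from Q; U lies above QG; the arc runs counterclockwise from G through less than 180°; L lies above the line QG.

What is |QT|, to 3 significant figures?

49.8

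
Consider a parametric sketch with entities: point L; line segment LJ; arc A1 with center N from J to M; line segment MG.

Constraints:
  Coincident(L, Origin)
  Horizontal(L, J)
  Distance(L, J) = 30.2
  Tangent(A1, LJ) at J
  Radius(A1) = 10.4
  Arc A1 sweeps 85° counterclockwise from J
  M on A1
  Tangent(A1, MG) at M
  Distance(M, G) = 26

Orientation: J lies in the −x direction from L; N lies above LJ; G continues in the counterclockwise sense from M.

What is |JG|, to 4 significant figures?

37.58

On A1, J sits at bearing -90° from N; an 85° counterclockwise sweep puts M at bearing -5°, so M = N + 10.4·(cos -5°, sin -5°) = (-19.84, 9.494). Tangency of A1 to MG means the radius NM is perpendicular to MG, so MG runs along (−sin -5°, cos -5°); with |MG| = 26.0, G = (-17.57, 35.39). Then |JG| = |G − J| = 37.58.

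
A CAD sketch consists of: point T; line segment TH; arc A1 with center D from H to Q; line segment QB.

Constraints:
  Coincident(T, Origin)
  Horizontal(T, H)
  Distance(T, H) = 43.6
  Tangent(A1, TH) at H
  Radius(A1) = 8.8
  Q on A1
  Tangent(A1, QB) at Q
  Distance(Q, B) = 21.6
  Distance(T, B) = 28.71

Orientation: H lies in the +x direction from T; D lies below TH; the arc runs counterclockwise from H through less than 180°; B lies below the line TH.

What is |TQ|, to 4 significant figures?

37.38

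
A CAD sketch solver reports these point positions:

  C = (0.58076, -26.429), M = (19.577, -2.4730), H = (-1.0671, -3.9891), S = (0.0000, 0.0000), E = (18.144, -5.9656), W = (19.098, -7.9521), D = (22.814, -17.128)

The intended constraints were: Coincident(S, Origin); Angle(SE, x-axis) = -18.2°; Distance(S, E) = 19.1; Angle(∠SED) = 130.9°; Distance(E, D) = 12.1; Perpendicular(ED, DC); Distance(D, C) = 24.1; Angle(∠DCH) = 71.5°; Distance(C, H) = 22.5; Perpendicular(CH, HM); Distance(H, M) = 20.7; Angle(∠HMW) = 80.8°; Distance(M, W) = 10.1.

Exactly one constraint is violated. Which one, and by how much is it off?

Distance(M, W) = 10.1 — off by 4.60.

S = (0.00, 0.00) ✓; SE at -18.20° ✓; |SE| = 19.10 ✓; ∠SED = 130.9° ✓; |ED| = 12.10 ✓; ∠(ED, DC) = 90.00° ✓; |DC| = 24.10 ✓; ∠DCH = 71.50° ✓; |CH| = 22.50 ✓; ∠(CH, HM) = 90.00° ✓; |HM| = 20.70 ✓; ∠HMW = 80.80° ✓; |MW| = 5.500 ✗.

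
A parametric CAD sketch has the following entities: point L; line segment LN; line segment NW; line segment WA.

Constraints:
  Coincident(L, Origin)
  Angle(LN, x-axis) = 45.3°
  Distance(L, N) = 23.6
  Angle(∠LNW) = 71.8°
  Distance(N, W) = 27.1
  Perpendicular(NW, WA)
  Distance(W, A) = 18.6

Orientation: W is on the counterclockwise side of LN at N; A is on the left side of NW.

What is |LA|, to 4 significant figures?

20.10

L is at the origin; LN runs at 45.3° with length 23.6, so N = 23.6·(cos 45.3°, sin 45.3°) = (16.60, 16.77). ∠LNW = 71.8°, so NW runs at 45.3° + (180° − 71.8°) = 153.5° from the x-axis; with |NW| = 27.1, W = N + 27.1·(cos 153.5°, sin 153.5°) = (-7.653, 28.87). The perpendicularity gives WA at right angles to NW; with |WA| = 18.6 on the left of NW, A = W + 18.6·(-0.4462, -0.8949) = (-15.95, 12.22). Then |LA| = |A − L| = 20.10.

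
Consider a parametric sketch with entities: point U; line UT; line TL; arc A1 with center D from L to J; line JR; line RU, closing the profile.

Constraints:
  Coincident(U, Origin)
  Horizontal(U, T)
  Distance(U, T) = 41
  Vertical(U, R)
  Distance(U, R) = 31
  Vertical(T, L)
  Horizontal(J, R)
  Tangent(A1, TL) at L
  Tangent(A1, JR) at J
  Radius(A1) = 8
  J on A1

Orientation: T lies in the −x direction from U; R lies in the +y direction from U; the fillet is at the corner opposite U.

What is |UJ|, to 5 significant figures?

45.277

The virtual corner opposite U is at (-41.000, 31.000). The tangent condition forces DL to be normal to TL and since A1 is tangent to JR there, DJ ⟂ JR, with radius 8.0, so the center D sits 8.0 in from both sides at D = (-33.000, 23.000). That places the tangent points at L = (-41.000, 23.000) on TL and J = (-33.000, 31.000) on JR. Then |UJ| = |J − U| = 45.277.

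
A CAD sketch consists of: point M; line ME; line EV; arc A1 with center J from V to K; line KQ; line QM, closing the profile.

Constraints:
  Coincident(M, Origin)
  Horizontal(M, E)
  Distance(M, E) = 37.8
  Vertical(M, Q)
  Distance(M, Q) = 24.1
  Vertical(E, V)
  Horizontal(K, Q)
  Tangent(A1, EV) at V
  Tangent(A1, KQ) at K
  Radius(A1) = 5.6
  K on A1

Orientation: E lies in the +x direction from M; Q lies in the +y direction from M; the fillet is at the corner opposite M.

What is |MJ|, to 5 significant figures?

37.136

M is at the origin; M and E share the same y with |ME| = 37.8 and E on the +x side, so E = (37.800, 0.0000). M and Q share the same x with |MQ| = 24.1 and Q on the +y side, so Q = (0.0000, 24.100). The virtual corner opposite M is at (37.800, 24.100). A1 meets EV tangentially, so JV is at right angles to EV and A1 meets KQ tangentially, so JK is at right angles to KQ, with radius 5.6, so the center J sits 5.6 in from both sides at J = (32.200, 18.500). Then |MJ| = |J − M| = 37.136.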